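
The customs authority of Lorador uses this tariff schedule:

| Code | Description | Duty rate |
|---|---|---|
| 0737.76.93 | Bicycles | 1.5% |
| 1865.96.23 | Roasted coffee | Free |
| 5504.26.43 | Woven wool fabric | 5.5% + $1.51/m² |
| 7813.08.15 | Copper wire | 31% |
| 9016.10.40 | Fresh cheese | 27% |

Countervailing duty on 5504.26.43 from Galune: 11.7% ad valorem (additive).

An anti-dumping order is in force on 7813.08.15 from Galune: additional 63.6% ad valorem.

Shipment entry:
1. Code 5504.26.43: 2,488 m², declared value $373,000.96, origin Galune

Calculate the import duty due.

Line 1 (5504.26.43, Galune, 2,488 m², $373,000.96):
Base rate for 5504.26.43 is 5.5% + $1.51/m².
Additional duty on 5504.26.43 from Galune: +11.7%. Applied ad valorem rate: 5.5% + 11.7% = 17.2%.
Duty = $373,000.96 × 17.2% + 2,488 × $1.51 = $67,913.05.

$67,913.05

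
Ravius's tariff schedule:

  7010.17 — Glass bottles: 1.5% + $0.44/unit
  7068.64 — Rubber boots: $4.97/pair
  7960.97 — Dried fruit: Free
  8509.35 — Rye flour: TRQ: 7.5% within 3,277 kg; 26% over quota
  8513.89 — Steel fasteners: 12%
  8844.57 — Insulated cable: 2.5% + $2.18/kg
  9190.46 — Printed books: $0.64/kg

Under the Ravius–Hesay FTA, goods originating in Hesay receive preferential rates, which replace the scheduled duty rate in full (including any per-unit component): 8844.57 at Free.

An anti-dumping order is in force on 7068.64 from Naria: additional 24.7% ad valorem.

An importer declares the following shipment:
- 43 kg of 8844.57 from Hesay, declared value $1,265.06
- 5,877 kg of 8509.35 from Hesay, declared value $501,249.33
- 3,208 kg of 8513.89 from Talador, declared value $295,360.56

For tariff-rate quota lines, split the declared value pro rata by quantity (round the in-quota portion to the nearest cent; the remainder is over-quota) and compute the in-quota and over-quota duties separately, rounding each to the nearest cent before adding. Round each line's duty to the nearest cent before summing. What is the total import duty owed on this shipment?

$114,061.46

Line 1 (8844.57, Hesay, 43 kg, $1,265.06):
Base rate for 8844.57 is 2.5% + $2.18/kg.
Origin Hesay qualifies under the Ravius–Hesay agreement and 8844.57 is covered: preferential rate Free applies instead.
Duty = $1,265.06 × 0% = $0.00.
Line 2 (8509.35, Hesay, 5,877 kg, $501,249.33):
Code 8509.35 is under a tariff-rate quota (threshold 3,277 kg). In-quota: 3,277 kg at 7.5%; over-quota: 2,600 kg at 26%.
Pro-rata value split: in-quota = $501,249.33 × 3,277/5,877 = $279,495.33; over-quota = $501,249.33 − $279,495.33 = $221,754.00.
In-quota duty = $279,495.33 × 7.5% = $20,962.15. Over-quota duty = $221,754.00 × 26% = $57,656.04.
Line duty = $20,962.15 + $57,656.04 = $78,618.19.
Line 3 (8513.89, Talador, 3,208 kg, $295,360.56):
Base rate for 8513.89 is 12%.
Duty = $295,360.56 × 12% = $35,443.27.
Total = $0.00 + $78,618.19 + $35,443.27 = $114,061.46.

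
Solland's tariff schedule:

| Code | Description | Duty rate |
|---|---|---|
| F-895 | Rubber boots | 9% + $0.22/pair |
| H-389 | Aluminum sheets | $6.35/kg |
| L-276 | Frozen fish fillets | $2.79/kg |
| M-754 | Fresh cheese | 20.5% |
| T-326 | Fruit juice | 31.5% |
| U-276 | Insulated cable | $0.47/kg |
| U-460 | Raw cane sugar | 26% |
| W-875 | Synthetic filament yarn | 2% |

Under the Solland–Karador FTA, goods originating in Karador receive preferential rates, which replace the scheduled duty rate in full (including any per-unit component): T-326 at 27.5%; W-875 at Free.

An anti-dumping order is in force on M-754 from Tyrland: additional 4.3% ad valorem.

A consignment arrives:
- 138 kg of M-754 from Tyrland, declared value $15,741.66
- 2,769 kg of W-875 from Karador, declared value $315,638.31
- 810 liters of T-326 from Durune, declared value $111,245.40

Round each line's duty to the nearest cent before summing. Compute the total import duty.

$38,946.23

Line 1 (M-754, Tyrland, 138 kg, $15,741.66):
Base rate for M-754 is 20.5%.
Additional duty on M-754 from Tyrland: +4.3%. Applied ad valorem rate: 20.5% + 4.3% = 24.8%.
Duty = $15,741.66 × 24.8% = $3,903.93.
Line 2 (W-875, Karador, 2,769 kg, $315,638.31):
Base rate for W-875 is 2%.
Origin Karador qualifies under the Solland–Karador agreement and W-875 is covered: preferential rate Free applies instead.
Duty = $315,638.31 × 0% = $0.00.
Line 3 (T-326, Durune, 810 liters, $111,245.40):
Base rate for T-326 is 31.5%.
T-326 has an FTA preferential rate, but origin Durune is not Karador; base rate stands.
Duty = $111,245.40 × 31.5% = $35,042.30.
Total = $3,903.93 + $0.00 + $35,042.30 = $38,946.23.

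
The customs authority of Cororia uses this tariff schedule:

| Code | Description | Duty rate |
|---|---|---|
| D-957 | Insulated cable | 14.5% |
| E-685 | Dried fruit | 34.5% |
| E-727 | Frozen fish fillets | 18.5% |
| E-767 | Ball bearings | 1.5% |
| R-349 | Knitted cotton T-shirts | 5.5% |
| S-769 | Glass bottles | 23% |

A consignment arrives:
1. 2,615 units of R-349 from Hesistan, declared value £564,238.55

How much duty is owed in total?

Line 1 (R-349, Hesistan, 2,615 units, £564,238.55):
Base rate for R-349 is 5.5%.
Duty = £564,238.55 × 5.5% = £31,033.12.

£31,033.12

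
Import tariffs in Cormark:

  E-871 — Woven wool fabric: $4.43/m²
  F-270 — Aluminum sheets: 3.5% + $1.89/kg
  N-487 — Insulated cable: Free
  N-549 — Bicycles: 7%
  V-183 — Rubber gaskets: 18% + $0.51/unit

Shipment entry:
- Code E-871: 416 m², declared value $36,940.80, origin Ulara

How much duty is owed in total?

Line 1 (E-871, Ulara, 416 m², $36,940.80):
Base rate for E-871 is $4.43/m².
Duty = 416 × $4.43 = $1,842.88.

$1,842.88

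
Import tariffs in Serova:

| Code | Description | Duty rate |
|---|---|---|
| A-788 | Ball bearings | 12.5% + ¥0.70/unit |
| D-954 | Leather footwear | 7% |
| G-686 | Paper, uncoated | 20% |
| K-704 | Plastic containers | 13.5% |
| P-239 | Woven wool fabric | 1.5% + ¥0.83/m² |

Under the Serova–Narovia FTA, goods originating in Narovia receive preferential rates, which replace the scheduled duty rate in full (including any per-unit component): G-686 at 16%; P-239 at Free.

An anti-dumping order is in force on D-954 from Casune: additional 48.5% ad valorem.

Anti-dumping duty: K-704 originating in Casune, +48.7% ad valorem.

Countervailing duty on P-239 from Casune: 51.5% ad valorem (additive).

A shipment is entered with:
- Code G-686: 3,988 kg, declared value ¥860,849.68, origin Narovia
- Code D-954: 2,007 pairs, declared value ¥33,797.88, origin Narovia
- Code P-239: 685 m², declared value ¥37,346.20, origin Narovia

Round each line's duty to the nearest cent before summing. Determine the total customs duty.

¥140,101.80

Line 1 (G-686, Narovia, 3,988 kg, ¥860,849.68):
Base rate for G-686 is 20%.
Origin Narovia qualifies under the Serova–Narovia agreement and G-686 is covered: preferential rate 16% applies instead.
Duty = ¥860,849.68 × 16% = ¥137,735.95.
Line 2 (D-954, Narovia, 2,007 pairs, ¥33,797.88):
Base rate for D-954 is 7%.
Origin Narovia is the FTA partner but D-954 is not on the preference list; base rate stands.
The additional-duty order on D-954 targets Casune, not Narovia; it does not apply.
Duty = ¥33,797.88 × 7% = ¥2,365.85.
Line 3 (P-239, Narovia, 685 m², ¥37,346.20):
Base rate for P-239 is 1.5% + ¥0.83/m².
Origin Narovia qualifies under the Serova–Narovia agreement and P-239 is covered: preferential rate Free applies instead.
The additional-duty order on P-239 targets Casune, not Narovia; it does not apply.
Duty = ¥37,346.20 × 0% = ¥0.00.
Total = ¥137,735.95 + ¥2,365.85 + ¥0.00 = ¥140,101.80.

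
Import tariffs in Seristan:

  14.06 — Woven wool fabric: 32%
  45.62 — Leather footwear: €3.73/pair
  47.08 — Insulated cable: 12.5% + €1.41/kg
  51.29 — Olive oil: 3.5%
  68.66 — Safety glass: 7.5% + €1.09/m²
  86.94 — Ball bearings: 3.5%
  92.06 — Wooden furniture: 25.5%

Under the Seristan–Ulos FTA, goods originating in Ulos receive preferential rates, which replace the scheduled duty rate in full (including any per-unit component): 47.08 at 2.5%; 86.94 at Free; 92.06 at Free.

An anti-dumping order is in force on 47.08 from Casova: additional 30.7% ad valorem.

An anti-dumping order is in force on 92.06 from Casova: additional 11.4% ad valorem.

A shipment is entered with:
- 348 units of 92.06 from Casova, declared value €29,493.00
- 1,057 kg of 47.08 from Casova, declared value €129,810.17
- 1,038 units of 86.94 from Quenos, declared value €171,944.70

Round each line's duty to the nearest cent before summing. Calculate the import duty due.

€74,469.34

Line 1 (92.06, Casova, 348 units, €29,493.00):
Base rate for 92.06 is 25.5%.
92.06 has an FTA preferential rate, but origin Casova is not Ulos; base rate stands.
Additional duty on 92.06 from Casova: +11.4%. Applied ad valorem rate: 25.5% + 11.4% = 36.9%.
Duty = €29,493.00 × 36.9% = €10,882.92.
Line 2 (47.08, Casova, 1,057 kg, €129,810.17):
Base rate for 47.08 is 12.5% + €1.41/kg.
47.08 has an FTA preferential rate, but origin Casova is not Ulos; base rate stands.
Additional duty on 47.08 from Casova: +30.7%. Applied ad valorem rate: 12.5% + 30.7% = 43.2%.
Duty = €129,810.17 × 43.2% + 1,057 × €1.41 = €57,568.36.
Line 3 (86.94, Quenos, 1,038 units, €171,944.70):
Base rate for 86.94 is 3.5%.
86.94 has an FTA preferential rate, but origin Quenos is not Ulos; base rate stands.
Duty = €171,944.70 × 3.5% = €6,018.06.
Total = €10,882.92 + €57,568.36 + €6,018.06 = €74,469.34.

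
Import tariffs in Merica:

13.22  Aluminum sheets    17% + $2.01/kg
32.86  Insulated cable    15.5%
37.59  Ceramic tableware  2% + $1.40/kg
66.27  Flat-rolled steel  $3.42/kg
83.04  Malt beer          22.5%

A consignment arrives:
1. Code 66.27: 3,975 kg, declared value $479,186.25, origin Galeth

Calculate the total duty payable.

$13,594.50

Line 1 (66.27, Galeth, 3,975 kg, $479,186.25):
Base rate for 66.27 is $3.42/kg.
Duty = 3,975 × $3.42 = $13,594.50.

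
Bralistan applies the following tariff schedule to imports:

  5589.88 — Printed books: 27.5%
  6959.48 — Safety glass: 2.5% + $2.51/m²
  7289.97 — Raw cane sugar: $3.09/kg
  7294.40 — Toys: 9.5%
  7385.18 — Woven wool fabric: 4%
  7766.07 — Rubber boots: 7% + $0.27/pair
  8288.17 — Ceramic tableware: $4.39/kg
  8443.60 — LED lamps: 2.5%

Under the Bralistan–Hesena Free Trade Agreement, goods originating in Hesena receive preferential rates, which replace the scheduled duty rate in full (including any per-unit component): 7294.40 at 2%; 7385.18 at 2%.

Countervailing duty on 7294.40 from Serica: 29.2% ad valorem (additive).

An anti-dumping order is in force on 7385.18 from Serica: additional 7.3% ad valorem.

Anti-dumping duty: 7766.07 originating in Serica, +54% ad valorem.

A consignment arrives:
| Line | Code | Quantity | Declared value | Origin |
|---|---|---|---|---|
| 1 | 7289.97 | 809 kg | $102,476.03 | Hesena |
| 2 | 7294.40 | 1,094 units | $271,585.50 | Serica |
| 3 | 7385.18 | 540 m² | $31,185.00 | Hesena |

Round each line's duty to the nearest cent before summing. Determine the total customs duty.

$108,227.10

Line 1 (7289.97, Hesena, 809 kg, $102,476.03):
Base rate for 7289.97 is $3.09/kg.
Origin Hesena is the FTA partner but 7289.97 is not on the preference list; base rate stands.
Duty = 809 × $3.09 = $2,499.81.
Line 2 (7294.40, Serica, 1,094 units, $271,585.50):
Base rate for 7294.40 is 9.5%.
7294.40 has an FTA preferential rate, but origin Serica is not Hesena; base rate stands.
Additional duty on 7294.40 from Serica: +29.2%. Applied ad valorem rate: 9.5% + 29.2% = 38.7%.
Duty = $271,585.50 × 38.7% = $105,103.59.
Line 3 (7385.18, Hesena, 540 m², $31,185.00):
Base rate for 7385.18 is 4%.
Origin Hesena qualifies under the Bralistan–Hesena agreement and 7385.18 is covered: preferential rate 2% applies instead.
The additional-duty order on 7385.18 targets Serica, not Hesena; it does not apply.
Duty = $31,185.00 × 2% = $623.70.
Total = $2,499.81 + $105,103.59 + $623.70 = $108,227.10.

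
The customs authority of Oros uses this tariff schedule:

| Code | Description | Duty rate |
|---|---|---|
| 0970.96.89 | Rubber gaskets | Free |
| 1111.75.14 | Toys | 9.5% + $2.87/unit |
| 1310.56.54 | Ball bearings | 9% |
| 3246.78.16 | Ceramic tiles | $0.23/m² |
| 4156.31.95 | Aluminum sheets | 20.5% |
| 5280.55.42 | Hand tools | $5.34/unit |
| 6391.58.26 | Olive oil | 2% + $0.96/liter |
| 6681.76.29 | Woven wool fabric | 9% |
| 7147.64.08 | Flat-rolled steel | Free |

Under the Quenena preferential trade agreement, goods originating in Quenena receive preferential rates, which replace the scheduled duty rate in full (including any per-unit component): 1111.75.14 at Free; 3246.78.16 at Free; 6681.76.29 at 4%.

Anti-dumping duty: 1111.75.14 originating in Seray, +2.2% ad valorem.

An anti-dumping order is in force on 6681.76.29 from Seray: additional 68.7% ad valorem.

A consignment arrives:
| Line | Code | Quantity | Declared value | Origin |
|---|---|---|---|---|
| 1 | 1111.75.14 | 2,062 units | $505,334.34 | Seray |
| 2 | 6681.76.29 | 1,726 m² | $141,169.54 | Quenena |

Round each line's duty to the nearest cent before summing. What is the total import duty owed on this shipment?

$70,688.84

Line 1 (1111.75.14, Seray, 2,062 units, $505,334.34):
Base rate for 1111.75.14 is 9.5% + $2.87/unit.
1111.75.14 has an FTA preferential rate, but origin Seray is not Quenena; base rate stands.
Additional duty on 1111.75.14 from Seray: +2.2%. Applied ad valorem rate: 9.5% + 2.2% = 11.7%.
Duty = $505,334.34 × 11.7% + 2,062 × $2.87 = $65,042.06.
Line 2 (6681.76.29, Quenena, 1,726 m², $141,169.54):
Base rate for 6681.76.29 is 9%.
Origin Quenena qualifies under the Oros–Quenena agreement and 6681.76.29 is covered: preferential rate 4% applies instead.
The additional-duty order on 6681.76.29 targets Seray, not Quenena; it does not apply.
Duty = $141,169.54 × 4% = $5,646.78.
Total = $65,042.06 + $5,646.78 = $70,688.84.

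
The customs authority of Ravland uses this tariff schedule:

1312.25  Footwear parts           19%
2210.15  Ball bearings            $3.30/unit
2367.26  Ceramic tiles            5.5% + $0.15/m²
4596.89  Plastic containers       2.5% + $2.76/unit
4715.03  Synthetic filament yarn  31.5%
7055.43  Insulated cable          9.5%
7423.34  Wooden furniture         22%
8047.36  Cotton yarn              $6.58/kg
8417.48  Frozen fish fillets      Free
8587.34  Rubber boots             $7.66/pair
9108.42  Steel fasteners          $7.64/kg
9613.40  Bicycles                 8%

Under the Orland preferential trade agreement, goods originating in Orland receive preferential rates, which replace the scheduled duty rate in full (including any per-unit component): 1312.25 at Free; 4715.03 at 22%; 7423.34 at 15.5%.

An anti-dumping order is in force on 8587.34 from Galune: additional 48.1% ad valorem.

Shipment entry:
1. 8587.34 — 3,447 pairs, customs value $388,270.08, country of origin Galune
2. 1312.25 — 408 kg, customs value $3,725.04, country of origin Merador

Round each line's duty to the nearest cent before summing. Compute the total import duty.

$213,869.69

Line 1 (8587.34, Galune, 3,447 pairs, $388,270.08):
Base rate for 8587.34 is $7.66/pair.
Additional duty on 8587.34 from Galune: +48.1% ad valorem. Applied ad valorem rate = 48.1%.
Duty = $388,270.08 × 48.1% + 3,447 × $7.66 = $213,161.93.
Line 2 (1312.25, Merador, 408 kg, $3,725.04):
Base rate for 1312.25 is 19%.
1312.25 has an FTA preferential rate, but origin Merador is not Orland; base rate stands.
Duty = $3,725.04 × 19% = $707.76.
Total = $213,161.93 + $707.76 = $213,869.69.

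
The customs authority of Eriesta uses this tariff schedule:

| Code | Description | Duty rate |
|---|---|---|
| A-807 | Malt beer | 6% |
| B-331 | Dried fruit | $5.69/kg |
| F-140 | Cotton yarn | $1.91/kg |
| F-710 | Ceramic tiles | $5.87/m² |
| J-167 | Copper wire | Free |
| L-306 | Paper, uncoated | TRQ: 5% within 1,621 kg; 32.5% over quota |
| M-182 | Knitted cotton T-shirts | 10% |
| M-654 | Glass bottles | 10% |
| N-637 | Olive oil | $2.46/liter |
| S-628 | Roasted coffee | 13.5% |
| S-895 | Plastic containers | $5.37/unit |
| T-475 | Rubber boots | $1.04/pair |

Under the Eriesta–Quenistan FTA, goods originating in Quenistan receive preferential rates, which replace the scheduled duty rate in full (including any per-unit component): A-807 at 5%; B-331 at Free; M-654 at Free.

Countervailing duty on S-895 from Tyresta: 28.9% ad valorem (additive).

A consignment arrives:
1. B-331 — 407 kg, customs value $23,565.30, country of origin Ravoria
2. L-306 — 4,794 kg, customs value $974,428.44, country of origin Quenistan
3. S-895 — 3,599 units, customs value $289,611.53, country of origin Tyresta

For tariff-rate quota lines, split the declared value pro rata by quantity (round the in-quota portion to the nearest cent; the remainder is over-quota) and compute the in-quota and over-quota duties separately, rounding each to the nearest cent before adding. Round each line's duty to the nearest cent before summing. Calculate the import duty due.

$331,421.20

Line 1 (B-331, Ravoria, 407 kg, $23,565.30):
Base rate for B-331 is $5.69/kg.
B-331 has an FTA preferential rate, but origin Ravoria is not Quenistan; base rate stands.
Duty = 407 × $5.69 = $2,315.83.
Line 2 (L-306, Quenistan, 4,794 kg, $974,428.44):
Code L-306 is under a tariff-rate quota (threshold 1,621 kg). In-quota: 1,621 kg at 5%; over-quota: 3,173 kg at 32.5%.
Pro-rata value split: in-quota = $974,428.44 × 1,621/4,794 = $329,484.46; over-quota = $974,428.44 − $329,484.46 = $644,943.98.
In-quota duty = $329,484.46 × 5% = $16,474.22. Over-quota duty = $644,943.98 × 32.5% = $209,606.79.
Line duty = $16,474.22 + $209,606.79 = $226,081.01.
Line 3 (S-895, Tyresta, 3,599 units, $289,611.53):
Base rate for S-895 is $5.37/unit.
Additional duty on S-895 from Tyresta: +28.9% ad valorem. Applied ad valorem rate = 28.9%.
Duty = $289,611.53 × 28.9% + 3,599 × $5.37 = $103,024.36.
Total = $2,315.83 + $226,081.01 + $103,024.36 = $331,421.20.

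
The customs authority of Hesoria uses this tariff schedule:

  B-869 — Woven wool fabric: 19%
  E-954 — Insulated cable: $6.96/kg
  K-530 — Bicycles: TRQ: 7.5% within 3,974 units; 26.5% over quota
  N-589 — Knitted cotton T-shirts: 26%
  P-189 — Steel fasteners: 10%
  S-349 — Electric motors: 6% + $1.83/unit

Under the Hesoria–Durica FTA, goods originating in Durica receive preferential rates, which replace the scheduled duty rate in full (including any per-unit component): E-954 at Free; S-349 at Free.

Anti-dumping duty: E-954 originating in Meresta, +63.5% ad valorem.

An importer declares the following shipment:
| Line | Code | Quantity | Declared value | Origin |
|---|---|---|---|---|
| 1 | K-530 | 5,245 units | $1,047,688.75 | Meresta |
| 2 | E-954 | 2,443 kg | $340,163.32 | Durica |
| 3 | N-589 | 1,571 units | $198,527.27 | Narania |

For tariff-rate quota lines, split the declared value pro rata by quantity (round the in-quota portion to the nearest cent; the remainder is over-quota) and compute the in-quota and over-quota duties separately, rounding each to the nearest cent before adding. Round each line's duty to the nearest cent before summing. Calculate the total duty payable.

$178,431.38

Line 1 (K-530, Meresta, 5,245 units, $1,047,688.75):
Code K-530 is under a tariff-rate quota (threshold 3,974 units). In-quota: 3,974 units at 7.5%; over-quota: 1,271 units at 26.5%.
Pro-rata value split: in-quota = $1,047,688.75 × 3,974/5,245 = $793,806.50; over-quota = $1,047,688.75 − $793,806.50 = $253,882.25.
In-quota duty = $793,806.50 × 7.5% = $59,535.49. Over-quota duty = $253,882.25 × 26.5% = $67,278.80.
Line duty = $59,535.49 + $67,278.80 = $126,814.29.
Line 2 (E-954, Durica, 2,443 kg, $340,163.32):
Base rate for E-954 is $6.96/kg.
Origin Durica qualifies under the Hesoria–Durica agreement and E-954 is covered: preferential rate Free applies instead.
The additional-duty order on E-954 targets Meresta, not Durica; it does not apply.
Duty = $340,163.32 × 0% = $0.00.
Line 3 (N-589, Narania, 1,571 units, $198,527.27):
Base rate for N-589 is 26%.
Duty = $198,527.27 × 26% = $51,617.09.
Total = $126,814.29 + $0.00 + $51,617.09 = $178,431.38.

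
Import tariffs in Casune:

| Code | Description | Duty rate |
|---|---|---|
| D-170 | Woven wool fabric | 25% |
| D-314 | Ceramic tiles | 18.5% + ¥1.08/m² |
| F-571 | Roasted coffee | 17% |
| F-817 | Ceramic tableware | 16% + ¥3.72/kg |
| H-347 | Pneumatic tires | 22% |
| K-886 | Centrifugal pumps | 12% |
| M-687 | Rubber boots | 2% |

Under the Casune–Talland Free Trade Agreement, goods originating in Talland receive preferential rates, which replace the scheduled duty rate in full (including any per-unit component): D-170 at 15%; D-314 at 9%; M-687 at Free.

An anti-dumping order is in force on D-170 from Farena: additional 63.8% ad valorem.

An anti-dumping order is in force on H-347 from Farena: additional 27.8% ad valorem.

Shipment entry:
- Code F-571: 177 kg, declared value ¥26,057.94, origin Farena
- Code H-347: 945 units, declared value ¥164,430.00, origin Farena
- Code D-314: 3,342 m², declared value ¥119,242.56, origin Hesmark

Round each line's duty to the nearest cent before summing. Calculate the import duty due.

Line 1 (F-571, Farena, 177 kg, ¥26,057.94):
Base rate for F-571 is 17%.
Duty = ¥26,057.94 × 17% = ¥4,429.85.
Line 2 (H-347, Farena, 945 units, ¥164,430.00):
Base rate for H-347 is 22%.
Additional duty on H-347 from Farena: +27.8%. Applied ad valorem rate: 22% + 27.8% = 49.8%.
Duty = ¥164,430.00 × 49.8% = ¥81,886.14.
Line 3 (D-314, Hesmark, 3,342 m², ¥119,242.56):
Base rate for D-314 is 18.5% + ¥1.08/m².
D-314 has an FTA preferential rate, but origin Hesmark is not Talland; base rate stands.
Duty = ¥119,242.56 × 18.5% + 3,342 × ¥1.08 = ¥25,669.23.
Total = ¥4,429.85 + ¥81,886.14 + ¥25,669.23 = ¥111,985.22.

¥111,985.22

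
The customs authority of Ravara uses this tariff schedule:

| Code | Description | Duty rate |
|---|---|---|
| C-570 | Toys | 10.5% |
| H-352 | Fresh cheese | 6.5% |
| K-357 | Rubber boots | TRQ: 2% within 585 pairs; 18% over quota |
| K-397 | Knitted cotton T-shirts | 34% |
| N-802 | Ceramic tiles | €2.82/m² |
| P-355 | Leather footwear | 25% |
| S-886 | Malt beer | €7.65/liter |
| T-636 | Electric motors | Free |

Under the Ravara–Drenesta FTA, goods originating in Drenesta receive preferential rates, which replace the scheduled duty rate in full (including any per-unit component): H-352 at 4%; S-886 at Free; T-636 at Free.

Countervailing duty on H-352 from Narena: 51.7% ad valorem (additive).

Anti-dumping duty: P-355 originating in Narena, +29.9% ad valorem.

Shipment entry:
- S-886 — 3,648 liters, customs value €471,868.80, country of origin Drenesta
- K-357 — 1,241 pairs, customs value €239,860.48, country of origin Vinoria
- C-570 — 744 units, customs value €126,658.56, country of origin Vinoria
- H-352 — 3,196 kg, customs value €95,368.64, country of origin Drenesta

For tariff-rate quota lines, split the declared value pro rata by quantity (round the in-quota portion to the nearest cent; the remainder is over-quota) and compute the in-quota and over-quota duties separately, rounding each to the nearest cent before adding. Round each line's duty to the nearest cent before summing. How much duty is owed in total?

Line 1 (S-886, Drenesta, 3,648 liters, €471,868.80):
Base rate for S-886 is €7.65/liter.
Origin Drenesta qualifies under the Ravara–Drenesta agreement and S-886 is covered: preferential rate Free applies instead.
Duty = €471,868.80 × 0% = €0.00.
Line 2 (K-357, Vinoria, 1,241 pairs, €239,860.48):
Code K-357 is under a tariff-rate quota (threshold 585 pairs). In-quota: 585 pairs at 2%; over-quota: 656 pairs at 18%.
Pro-rata value split: in-quota = €239,860.48 × 585/1,241 = €113,068.80; over-quota = €239,860.48 − €113,068.80 = €126,791.68.
In-quota duty = €113,068.80 × 2% = €2,261.38. Over-quota duty = €126,791.68 × 18% = €22,822.50.
Line duty = €2,261.38 + €22,822.50 = €25,083.88.
Line 3 (C-570, Vinoria, 744 units, €126,658.56):
Base rate for C-570 is 10.5%.
Duty = €126,658.56 × 10.5% = €13,299.15.
Line 4 (H-352, Drenesta, 3,196 kg, €95,368.64):
Base rate for H-352 is 6.5%.
Origin Drenesta qualifies under the Ravara–Drenesta agreement and H-352 is covered: preferential rate 4% applies instead.
The additional-duty order on H-352 targets Narena, not Drenesta; it does not apply.
Duty = €95,368.64 × 4% = €3,814.75.
Total = €0.00 + €25,083.88 + €13,299.15 + €3,814.75 = €42,197.78.

€42,197.78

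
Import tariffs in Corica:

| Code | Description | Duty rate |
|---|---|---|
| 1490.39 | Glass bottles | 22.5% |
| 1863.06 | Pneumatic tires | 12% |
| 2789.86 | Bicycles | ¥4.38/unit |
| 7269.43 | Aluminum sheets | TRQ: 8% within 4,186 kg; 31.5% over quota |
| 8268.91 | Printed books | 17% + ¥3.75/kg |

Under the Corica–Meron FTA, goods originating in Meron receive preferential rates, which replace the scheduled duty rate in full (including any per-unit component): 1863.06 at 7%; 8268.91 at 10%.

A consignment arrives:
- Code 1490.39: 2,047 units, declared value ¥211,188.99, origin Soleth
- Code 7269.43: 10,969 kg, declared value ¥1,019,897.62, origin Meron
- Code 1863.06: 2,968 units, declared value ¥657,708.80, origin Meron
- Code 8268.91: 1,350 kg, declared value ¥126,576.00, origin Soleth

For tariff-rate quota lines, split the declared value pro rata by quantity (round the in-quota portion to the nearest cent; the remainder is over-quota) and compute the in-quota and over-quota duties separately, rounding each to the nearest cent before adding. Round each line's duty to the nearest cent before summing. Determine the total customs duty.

Line 1 (1490.39, Soleth, 2,047 units, ¥211,188.99):
Base rate for 1490.39 is 22.5%.
Duty = ¥211,188.99 × 22.5% = ¥47,517.52.
Line 2 (7269.43, Meron, 10,969 kg, ¥1,019,897.62):
Code 7269.43 is under a tariff-rate quota (threshold 4,186 kg). In-quota: 4,186 kg at 8%; over-quota: 6,783 kg at 31.5%.
Pro-rata value split: in-quota = ¥1,019,897.62 × 4,186/10,969 = ¥389,214.28; over-quota = ¥1,019,897.62 − ¥389,214.28 = ¥630,683.34.
In-quota duty = ¥389,214.28 × 8% = ¥31,137.14. Over-quota duty = ¥630,683.34 × 31.5% = ¥198,665.25.
Line duty = ¥31,137.14 + ¥198,665.25 = ¥229,802.39.
Line 3 (1863.06, Meron, 2,968 units, ¥657,708.80):
Base rate for 1863.06 is 12%.
Origin Meron qualifies under the Corica–Meron agreement and 1863.06 is covered: preferential rate 7% applies instead.
Duty = ¥657,708.80 × 7% = ¥46,039.62.
Line 4 (8268.91, Soleth, 1,350 kg, ¥126,576.00):
Base rate for 8268.91 is 17% + ¥3.75/kg.
8268.91 has an FTA preferential rate, but origin Soleth is not Meron; base rate stands.
Duty = ¥126,576.00 × 17% + 1,350 × ¥3.75 = ¥26,580.42.
Total = ¥47,517.52 + ¥229,802.39 + ¥46,039.62 + ¥26,580.42 = ¥349,939.95.

¥349,939.95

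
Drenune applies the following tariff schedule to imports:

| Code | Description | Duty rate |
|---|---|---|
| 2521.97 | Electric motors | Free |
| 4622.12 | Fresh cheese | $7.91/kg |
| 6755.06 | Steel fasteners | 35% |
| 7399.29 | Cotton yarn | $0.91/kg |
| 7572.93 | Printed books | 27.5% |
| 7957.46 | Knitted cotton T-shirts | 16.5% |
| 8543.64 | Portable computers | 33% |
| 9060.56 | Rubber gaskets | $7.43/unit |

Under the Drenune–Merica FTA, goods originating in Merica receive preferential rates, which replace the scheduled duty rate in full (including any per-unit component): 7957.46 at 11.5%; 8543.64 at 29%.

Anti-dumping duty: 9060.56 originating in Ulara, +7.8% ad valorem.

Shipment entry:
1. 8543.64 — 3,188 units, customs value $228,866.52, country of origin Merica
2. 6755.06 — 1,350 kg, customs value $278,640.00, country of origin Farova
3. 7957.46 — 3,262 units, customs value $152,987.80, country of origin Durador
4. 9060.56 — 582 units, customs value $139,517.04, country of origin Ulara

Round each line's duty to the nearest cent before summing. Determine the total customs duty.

$204,344.87

Line 1 (8543.64, Merica, 3,188 units, $228,866.52):
Base rate for 8543.64 is 33%.
Origin Merica qualifies under the Drenune–Merica agreement and 8543.64 is covered: preferential rate 29% applies instead.
Duty = $228,866.52 × 29% = $66,371.29.
Line 2 (6755.06, Farova, 1,350 kg, $278,640.00):
Base rate for 6755.06 is 35%.
Duty = $278,640.00 × 35% = $97,524.00.
Line 3 (7957.46, Durador, 3,262 units, $152,987.80):
Base rate for 7957.46 is 16.5%.
7957.46 has an FTA preferential rate, but origin Durador is not Merica; base rate stands.
Duty = $152,987.80 × 16.5% = $25,242.99.
Line 4 (9060.56, Ulara, 582 units, $139,517.04):
Base rate for 9060.56 is $7.43/unit.
Additional duty on 9060.56 from Ulara: +7.8% ad valorem. Applied ad valorem rate = 7.8%.
Duty = $139,517.04 × 7.8% + 582 × $7.43 = $15,206.59.
Total = $66,371.29 + $97,524.00 + $25,242.99 + $15,206.59 = $204,344.87.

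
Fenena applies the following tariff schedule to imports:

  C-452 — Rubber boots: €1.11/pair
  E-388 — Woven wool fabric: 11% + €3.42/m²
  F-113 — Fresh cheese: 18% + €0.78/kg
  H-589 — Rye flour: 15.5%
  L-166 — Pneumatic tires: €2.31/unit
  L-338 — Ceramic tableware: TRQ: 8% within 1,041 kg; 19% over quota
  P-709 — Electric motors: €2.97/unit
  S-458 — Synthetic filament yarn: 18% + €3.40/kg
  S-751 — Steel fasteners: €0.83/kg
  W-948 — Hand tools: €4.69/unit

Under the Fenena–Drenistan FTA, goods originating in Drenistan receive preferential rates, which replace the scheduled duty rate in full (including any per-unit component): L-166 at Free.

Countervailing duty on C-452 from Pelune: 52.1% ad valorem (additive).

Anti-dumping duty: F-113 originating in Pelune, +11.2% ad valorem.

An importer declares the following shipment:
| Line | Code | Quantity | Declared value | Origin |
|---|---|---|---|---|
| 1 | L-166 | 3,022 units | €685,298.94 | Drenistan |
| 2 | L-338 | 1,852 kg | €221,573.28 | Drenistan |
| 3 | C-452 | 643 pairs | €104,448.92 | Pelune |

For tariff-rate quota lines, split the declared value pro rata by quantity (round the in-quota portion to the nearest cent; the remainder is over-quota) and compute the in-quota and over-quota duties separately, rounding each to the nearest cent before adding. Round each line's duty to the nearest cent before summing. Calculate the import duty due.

Line 1 (L-166, Drenistan, 3,022 units, €685,298.94):
Base rate for L-166 is €2.31/unit.
Origin Drenistan qualifies under the Fenena–Drenistan agreement and L-166 is covered: preferential rate Free applies instead.
Duty = €685,298.94 × 0% = €0.00.
Line 2 (L-338, Drenistan, 1,852 kg, €221,573.28):
Code L-338 is under a tariff-rate quota (threshold 1,041 kg). In-quota: 1,041 kg at 8%; over-quota: 811 kg at 19%.
Pro-rata value split: in-quota = €221,573.28 × 1,041/1,852 = €124,545.24; over-quota = €221,573.28 − €124,545.24 = €97,028.04.
In-quota duty = €124,545.24 × 8% = €9,963.62. Over-quota duty = €97,028.04 × 19% = €18,435.33.
Line duty = €9,963.62 + €18,435.33 = €28,398.95.
Line 3 (C-452, Pelune, 643 pairs, €104,448.92):
Base rate for C-452 is €1.11/pair.
Additional duty on C-452 from Pelune: +52.1% ad valorem. Applied ad valorem rate = 52.1%.
Duty = €104,448.92 × 52.1% + 643 × €1.11 = €55,131.62.
Total = €0.00 + €28,398.95 + €55,131.62 = €83,530.57.

€83,530.57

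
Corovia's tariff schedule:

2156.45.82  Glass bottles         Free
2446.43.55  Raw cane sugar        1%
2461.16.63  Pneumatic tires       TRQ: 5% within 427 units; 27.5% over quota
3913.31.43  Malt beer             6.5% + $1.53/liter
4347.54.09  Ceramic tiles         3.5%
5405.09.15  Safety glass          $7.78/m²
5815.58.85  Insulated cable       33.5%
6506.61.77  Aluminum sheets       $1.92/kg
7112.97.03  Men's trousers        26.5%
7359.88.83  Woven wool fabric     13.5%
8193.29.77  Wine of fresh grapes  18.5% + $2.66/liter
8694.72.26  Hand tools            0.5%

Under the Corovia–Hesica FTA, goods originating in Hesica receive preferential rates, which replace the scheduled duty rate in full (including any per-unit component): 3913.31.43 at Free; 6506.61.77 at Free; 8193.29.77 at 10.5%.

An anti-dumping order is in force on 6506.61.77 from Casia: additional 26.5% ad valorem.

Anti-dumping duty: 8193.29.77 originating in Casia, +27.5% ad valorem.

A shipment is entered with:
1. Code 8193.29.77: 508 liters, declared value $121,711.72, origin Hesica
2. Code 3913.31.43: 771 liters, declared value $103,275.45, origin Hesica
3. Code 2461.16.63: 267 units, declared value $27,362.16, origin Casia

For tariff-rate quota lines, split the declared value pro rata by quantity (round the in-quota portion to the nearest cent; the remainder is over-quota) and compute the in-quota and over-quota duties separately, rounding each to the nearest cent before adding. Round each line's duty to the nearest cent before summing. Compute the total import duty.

$14,147.84

Line 1 (8193.29.77, Hesica, 508 liters, $121,711.72):
Base rate for 8193.29.77 is 18.5% + $2.66/liter.
Origin Hesica qualifies under the Corovia–Hesica agreement and 8193.29.77 is covered: preferential rate 10.5% applies instead.
The additional-duty order on 8193.29.77 targets Casia, not Hesica; it does not apply.
Duty = $121,711.72 × 10.5% = $12,779.73.
Line 2 (3913.31.43, Hesica, 771 liters, $103,275.45):
Base rate for 3913.31.43 is 6.5% + $1.53/liter.
Origin Hesica qualifies under the Corovia–Hesica agreement and 3913.31.43 is covered: preferential rate Free applies instead.
Duty = $103,275.45 × 0% = $0.00.
Line 3 (2461.16.63, Casia, 267 units, $27,362.16):
Code 2461.16.63 is under a tariff-rate quota (threshold 427 units). Quantity 267 units is within the quota, so the in-quota rate 5% applies to the full value.
Duty = $27,362.16 × 5% = $1,368.11.
Total = $12,779.73 + $0.00 + $1,368.11 = $14,147.84.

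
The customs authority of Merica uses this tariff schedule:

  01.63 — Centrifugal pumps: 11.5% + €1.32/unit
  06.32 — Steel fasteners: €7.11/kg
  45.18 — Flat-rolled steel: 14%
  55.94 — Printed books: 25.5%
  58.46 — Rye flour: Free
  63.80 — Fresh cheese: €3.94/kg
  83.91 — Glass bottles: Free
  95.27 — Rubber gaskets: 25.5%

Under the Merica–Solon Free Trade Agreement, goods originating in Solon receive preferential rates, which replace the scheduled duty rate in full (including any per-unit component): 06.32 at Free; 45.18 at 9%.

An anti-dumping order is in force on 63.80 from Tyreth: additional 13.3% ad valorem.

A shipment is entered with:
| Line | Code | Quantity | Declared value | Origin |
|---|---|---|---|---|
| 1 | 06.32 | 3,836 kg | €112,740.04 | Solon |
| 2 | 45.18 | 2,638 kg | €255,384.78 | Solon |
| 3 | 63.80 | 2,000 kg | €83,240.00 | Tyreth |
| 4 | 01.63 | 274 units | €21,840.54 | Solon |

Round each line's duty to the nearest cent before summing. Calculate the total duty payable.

€44,808.89

Line 1 (06.32, Solon, 3,836 kg, €112,740.04):
Base rate for 06.32 is €7.11/kg.
Origin Solon qualifies under the Merica–Solon agreement and 06.32 is covered: preferential rate Free applies instead.
Duty = €112,740.04 × 0% = €0.00.
Line 2 (45.18, Solon, 2,638 kg, €255,384.78):
Base rate for 45.18 is 14%.
Origin Solon qualifies under the Merica–Solon agreement and 45.18 is covered: preferential rate 9% applies instead.
Duty = €255,384.78 × 9% = €22,984.63.
Line 3 (63.80, Tyreth, 2,000 kg, €83,240.00):
Base rate for 63.80 is €3.94/kg.
Additional duty on 63.80 from Tyreth: +13.3% ad valorem. Applied ad valorem rate = 13.3%.
Duty = €83,240.00 × 13.3% + 2,000 × €3.94 = €18,950.92.
Line 4 (01.63, Solon, 274 units, €21,840.54):
Base rate for 01.63 is 11.5% + €1.32/unit.
Origin Solon is the FTA partner but 01.63 is not on the preference list; base rate stands.
Duty = €21,840.54 × 11.5% + 274 × €1.32 = €2,873.34.
Total = €0.00 + €22,984.63 + €18,950.92 + €2,873.34 = €44,808.89.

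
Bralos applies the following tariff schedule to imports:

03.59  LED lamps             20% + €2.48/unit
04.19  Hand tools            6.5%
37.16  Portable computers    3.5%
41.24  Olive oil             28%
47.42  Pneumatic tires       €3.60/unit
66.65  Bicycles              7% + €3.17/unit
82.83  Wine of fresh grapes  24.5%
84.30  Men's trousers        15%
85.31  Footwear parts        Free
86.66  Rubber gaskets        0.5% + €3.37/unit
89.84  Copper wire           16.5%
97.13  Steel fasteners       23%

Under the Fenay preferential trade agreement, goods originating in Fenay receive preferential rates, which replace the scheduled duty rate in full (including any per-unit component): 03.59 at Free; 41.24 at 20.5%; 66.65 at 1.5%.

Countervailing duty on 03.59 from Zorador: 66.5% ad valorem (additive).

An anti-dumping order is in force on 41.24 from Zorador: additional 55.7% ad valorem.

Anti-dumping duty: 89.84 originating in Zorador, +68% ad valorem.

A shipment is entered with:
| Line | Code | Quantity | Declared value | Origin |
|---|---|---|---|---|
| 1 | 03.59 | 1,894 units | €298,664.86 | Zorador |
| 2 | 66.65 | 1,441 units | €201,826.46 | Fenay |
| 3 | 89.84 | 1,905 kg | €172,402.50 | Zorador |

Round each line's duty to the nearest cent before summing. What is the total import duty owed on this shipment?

Line 1 (03.59, Zorador, 1,894 units, €298,664.86):
Base rate for 03.59 is 20% + €2.48/unit.
03.59 has an FTA preferential rate, but origin Zorador is not Fenay; base rate stands.
Additional duty on 03.59 from Zorador: +66.5%. Applied ad valorem rate: 20% + 66.5% = 86.5%.
Duty = €298,664.86 × 86.5% + 1,894 × €2.48 = €263,042.22.
Line 2 (66.65, Fenay, 1,441 units, €201,826.46):
Base rate for 66.65 is 7% + €3.17/unit.
Origin Fenay qualifies under the Bralos–Fenay agreement and 66.65 is covered: preferential rate 1.5% applies instead.
Duty = €201,826.46 × 1.5% = €3,027.40.
Line 3 (89.84, Zorador, 1,905 kg, €172,402.50):
Base rate for 89.84 is 16.5%.
Additional duty on 89.84 from Zorador: +68%. Applied ad valorem rate: 16.5% + 68% = 84.5%.
Duty = €172,402.50 × 84.5% = €145,680.11.
Total = €263,042.22 + €3,027.40 + €145,680.11 = €411,749.73.

€411,749.73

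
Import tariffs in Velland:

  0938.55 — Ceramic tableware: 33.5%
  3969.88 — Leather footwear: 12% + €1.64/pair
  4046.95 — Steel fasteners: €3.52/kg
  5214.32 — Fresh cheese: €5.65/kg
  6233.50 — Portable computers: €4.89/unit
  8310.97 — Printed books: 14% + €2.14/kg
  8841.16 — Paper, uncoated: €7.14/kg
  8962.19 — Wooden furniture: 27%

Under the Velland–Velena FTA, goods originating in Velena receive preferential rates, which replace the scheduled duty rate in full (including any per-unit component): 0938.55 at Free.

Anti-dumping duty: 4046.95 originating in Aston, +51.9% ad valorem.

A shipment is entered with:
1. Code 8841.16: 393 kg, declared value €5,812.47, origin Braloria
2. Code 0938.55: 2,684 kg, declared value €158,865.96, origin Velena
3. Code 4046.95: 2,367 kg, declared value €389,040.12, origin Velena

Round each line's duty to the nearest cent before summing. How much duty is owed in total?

€11,137.86

Line 1 (8841.16, Braloria, 393 kg, €5,812.47):
Base rate for 8841.16 is €7.14/kg.
Duty = 393 × €7.14 = €2,806.02.
Line 2 (0938.55, Velena, 2,684 kg, €158,865.96):
Base rate for 0938.55 is 33.5%.
Origin Velena qualifies under the Velland–Velena agreement and 0938.55 is covered: preferential rate Free applies instead.
Duty = €158,865.96 × 0% = €0.00.
Line 3 (4046.95, Velena, 2,367 kg, €389,040.12):
Base rate for 4046.95 is €3.52/kg.
Origin Velena is the FTA partner but 4046.95 is not on the preference list; base rate stands.
The additional-duty order on 4046.95 targets Aston, not Velena; it does not apply.
Duty = 2,367 × €3.52 = €8,331.84.
Total = €2,806.02 + €0.00 + €8,331.84 = €11,137.86.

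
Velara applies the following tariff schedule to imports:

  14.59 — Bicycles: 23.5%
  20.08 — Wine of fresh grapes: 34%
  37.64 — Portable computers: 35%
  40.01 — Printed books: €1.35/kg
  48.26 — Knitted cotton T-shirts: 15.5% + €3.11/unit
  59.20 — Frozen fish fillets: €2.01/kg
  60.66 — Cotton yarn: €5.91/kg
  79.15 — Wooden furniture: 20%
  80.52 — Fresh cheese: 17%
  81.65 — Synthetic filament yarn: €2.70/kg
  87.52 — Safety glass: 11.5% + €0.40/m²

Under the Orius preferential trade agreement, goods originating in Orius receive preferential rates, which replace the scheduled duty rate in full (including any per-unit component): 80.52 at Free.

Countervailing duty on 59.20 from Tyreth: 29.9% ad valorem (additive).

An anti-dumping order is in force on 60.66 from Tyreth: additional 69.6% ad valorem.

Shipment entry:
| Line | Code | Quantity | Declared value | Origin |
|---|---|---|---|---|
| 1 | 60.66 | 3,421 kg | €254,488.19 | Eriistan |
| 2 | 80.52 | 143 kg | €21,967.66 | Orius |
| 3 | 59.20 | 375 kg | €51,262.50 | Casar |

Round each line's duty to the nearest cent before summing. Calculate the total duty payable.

Line 1 (60.66, Eriistan, 3,421 kg, €254,488.19):
Base rate for 60.66 is €5.91/kg.
The additional-duty order on 60.66 targets Tyreth, not Eriistan; it does not apply.
Duty = 3,421 × €5.91 = €20,218.11.
Line 2 (80.52, Orius, 143 kg, €21,967.66):
Base rate for 80.52 is 17%.
Origin Orius qualifies under the Velara–Orius agreement and 80.52 is covered: preferential rate Free applies instead.
Duty = €21,967.66 × 0% = €0.00.
Line 3 (59.20, Casar, 375 kg, €51,262.50):
Base rate for 59.20 is €2.01/kg.
The additional-duty order on 59.20 targets Tyreth, not Casar; it does not apply.
Duty = 375 × €2.01 = €753.75.
Total = €20,218.11 + €0.00 + €753.75 = €20,971.86.

€20,971.86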